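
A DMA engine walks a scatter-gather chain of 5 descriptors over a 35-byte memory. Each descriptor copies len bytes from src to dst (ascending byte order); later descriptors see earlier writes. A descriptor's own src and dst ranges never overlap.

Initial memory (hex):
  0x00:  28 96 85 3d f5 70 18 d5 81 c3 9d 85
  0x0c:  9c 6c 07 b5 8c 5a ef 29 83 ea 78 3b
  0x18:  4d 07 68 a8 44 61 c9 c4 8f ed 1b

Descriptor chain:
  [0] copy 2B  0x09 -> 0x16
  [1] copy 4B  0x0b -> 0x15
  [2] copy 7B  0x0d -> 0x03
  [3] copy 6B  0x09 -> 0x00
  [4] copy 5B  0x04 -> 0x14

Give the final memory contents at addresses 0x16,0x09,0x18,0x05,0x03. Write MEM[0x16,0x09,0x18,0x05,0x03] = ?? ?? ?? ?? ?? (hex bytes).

[0] 0x09->0x16 len=2 : c3 9d
[1] 0x0b->0x15 len=4 : 85 9c 6c 07
[2] 0x0d->0x03 len=7 : 6c 07 b5 8c 5a ef 29
[3] 0x09->0x00 len=6 : 29 9d 85 9c 6c 07
[4] 0x04->0x14 len=5 : 6c 07 8c 5a ef
query mem[0x16]=0x8c, mem[0x09]=0x29, mem[0x18]=0xef, mem[0x05]=0x07, mem[0x03]=0x9c

MEM[0x16,0x09,0x18,0x05,0x03] = 8c 29 ef 07 9c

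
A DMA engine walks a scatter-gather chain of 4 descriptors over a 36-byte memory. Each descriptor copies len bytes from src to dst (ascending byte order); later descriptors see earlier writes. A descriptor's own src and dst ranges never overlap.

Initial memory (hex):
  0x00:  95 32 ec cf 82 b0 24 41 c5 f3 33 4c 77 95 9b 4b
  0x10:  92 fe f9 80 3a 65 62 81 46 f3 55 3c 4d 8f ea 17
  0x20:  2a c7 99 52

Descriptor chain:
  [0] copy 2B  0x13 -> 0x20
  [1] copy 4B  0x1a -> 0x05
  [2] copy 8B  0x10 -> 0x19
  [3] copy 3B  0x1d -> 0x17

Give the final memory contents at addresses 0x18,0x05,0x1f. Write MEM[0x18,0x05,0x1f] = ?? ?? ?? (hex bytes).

MEM[0x18,0x05,0x1f] = 65 55 62

#0 dst[0x20+2] := {0x80,0x3a}
#1 dst[0x05+4] := {0x55,0x3c,0x4d,0x8f}
#2 dst[0x19+8] := {0x92,0xfe,0xf9,0x80,0x3a,0x65,0x62,0x81}
#3 dst[0x17+3] := {0x3a,0x65,0x62}
query mem[0x18]=0x65, mem[0x05]=0x55, mem[0x1f]=0x62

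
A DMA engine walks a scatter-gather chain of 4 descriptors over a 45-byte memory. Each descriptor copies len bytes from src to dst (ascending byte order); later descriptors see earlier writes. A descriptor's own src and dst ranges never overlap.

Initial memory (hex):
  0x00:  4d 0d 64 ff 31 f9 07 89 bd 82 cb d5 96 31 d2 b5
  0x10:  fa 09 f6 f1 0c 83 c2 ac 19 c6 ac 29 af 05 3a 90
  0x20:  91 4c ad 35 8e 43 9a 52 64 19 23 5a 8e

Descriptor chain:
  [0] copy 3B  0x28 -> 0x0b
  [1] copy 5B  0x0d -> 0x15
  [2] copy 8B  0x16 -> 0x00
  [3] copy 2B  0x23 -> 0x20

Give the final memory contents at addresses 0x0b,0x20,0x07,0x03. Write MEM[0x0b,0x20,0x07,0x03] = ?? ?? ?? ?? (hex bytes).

D0: mem[0x0b..0x0d] <- [64 19 23]
D1: mem[0x15..0x19] <- [23 d2 b5 fa 09]
D2: mem[0x00..0x07] <- [d2 b5 fa 09 ac 29 af 05]
D3: mem[0x20..0x21] <- [35 8e]
query mem[0x0b]=0x64, mem[0x20]=0x35, mem[0x07]=0x05, mem[0x03]=0x09

MEM[0x0b,0x20,0x07,0x03] = 64 35 05 09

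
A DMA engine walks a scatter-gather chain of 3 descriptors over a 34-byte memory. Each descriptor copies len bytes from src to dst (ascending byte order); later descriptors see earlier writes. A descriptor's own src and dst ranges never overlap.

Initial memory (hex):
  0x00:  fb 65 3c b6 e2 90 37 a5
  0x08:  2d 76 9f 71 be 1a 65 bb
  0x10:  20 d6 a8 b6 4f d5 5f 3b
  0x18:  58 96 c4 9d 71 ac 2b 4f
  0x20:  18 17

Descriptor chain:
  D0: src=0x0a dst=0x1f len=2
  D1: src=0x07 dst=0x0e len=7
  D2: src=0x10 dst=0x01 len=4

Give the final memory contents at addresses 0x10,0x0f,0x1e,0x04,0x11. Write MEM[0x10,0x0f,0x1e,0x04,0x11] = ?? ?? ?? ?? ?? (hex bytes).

MEM[0x10,0x0f,0x1e,0x04,0x11] = 76 2d 2b be 9f

[0] 0x0a->0x1f len=2 : 9f 71
[1] 0x07->0x0e len=7 : a5 2d 76 9f 71 be 1a
[2] 0x10->0x01 len=4 : 76 9f 71 be
query mem[0x10]=0x76, mem[0x0f]=0x2d, mem[0x1e]=0x2b, mem[0x04]=0xbe, mem[0x11]=0x9f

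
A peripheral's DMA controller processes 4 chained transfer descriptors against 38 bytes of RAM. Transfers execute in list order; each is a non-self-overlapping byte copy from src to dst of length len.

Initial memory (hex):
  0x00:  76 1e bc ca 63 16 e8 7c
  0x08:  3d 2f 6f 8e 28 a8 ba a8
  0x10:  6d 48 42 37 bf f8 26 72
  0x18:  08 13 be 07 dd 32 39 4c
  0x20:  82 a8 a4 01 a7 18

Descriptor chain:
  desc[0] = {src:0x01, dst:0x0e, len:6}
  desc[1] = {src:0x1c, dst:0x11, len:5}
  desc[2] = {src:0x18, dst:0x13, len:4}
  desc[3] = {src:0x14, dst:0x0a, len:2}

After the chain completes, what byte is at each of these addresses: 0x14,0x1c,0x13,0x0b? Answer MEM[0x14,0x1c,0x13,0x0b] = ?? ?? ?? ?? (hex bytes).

  after D0: wrote 6B at 0x0e = 1ebcca6316e8
  after D1: wrote 5B at 0x11 = dd32394c82
  after D2: wrote 4B at 0x13 = 0813be07
  after D3: wrote 2B at 0x0a = 13be
query mem[0x14]=0x13, mem[0x1c]=0xdd, mem[0x13]=0x08, mem[0x0b]=0xbe

MEM[0x14,0x1c,0x13,0x0b] = 13 dd 08 be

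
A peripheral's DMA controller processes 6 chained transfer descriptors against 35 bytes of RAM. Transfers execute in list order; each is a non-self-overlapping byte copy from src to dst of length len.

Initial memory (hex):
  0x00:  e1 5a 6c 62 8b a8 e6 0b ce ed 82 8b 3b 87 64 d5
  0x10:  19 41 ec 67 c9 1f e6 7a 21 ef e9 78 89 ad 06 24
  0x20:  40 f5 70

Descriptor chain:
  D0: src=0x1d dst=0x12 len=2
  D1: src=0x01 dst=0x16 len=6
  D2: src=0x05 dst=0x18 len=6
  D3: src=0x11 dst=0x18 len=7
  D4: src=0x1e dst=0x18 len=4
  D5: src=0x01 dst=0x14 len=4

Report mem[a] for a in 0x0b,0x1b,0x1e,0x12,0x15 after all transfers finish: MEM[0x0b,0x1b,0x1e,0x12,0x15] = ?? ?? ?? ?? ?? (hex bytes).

MEM[0x0b,0x1b,0x1e,0x12,0x15] = 8b f5 6c ad 6c

  after D0: wrote 2B at 0x12 = ad06
  after D1: wrote 6B at 0x16 = 5a6c628ba8e6
  after D2: wrote 6B at 0x18 = a8e60bceed82
  after D3: wrote 7B at 0x18 = 41ad06c91f5a6c
  after D4: wrote 4B at 0x18 = 6c2440f5
  after D5: wrote 4B at 0x14 = 5a6c628b
query mem[0x0b]=0x8b, mem[0x1b]=0xf5, mem[0x1e]=0x6c, mem[0x12]=0xad, mem[0x15]=0x6c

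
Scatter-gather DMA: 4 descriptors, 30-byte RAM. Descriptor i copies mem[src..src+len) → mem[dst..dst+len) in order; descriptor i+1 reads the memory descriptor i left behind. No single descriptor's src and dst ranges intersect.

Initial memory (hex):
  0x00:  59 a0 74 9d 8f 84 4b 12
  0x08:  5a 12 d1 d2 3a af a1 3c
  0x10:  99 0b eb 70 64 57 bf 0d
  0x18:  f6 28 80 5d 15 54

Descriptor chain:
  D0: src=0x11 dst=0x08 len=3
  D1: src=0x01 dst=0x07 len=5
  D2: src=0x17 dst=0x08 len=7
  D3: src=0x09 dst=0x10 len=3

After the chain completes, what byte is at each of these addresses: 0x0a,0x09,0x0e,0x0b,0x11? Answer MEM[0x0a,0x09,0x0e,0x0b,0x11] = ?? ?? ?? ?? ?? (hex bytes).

#0 dst[0x08+3] := {0x0b,0xeb,0x70}
#1 dst[0x07+5] := {0xa0,0x74,0x9d,0x8f,0x84}
#2 dst[0x08+7] := {0x0d,0xf6,0x28,0x80,0x5d,0x15,0x54}
#3 dst[0x10+3] := {0xf6,0x28,0x80}
query mem[0x0a]=0x28, mem[0x09]=0xf6, mem[0x0e]=0x54, mem[0x0b]=0x80, mem[0x11]=0x28

MEM[0x0a,0x09,0x0e,0x0b,0x11] = 28 f6 54 80 28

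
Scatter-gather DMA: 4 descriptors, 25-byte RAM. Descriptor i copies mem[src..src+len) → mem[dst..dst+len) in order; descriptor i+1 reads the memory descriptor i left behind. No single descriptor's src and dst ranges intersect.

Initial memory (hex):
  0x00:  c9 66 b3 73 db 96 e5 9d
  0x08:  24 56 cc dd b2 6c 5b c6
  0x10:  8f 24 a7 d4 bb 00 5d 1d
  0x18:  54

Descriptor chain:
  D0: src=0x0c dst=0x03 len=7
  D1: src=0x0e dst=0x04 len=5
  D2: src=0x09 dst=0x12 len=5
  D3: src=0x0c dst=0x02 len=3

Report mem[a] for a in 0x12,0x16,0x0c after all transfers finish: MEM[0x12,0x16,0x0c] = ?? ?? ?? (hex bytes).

  after D0: wrote 7B at 0x03 = b26c5bc68f24a7
  after D1: wrote 5B at 0x04 = 5bc68f24a7
  after D2: wrote 5B at 0x12 = a7ccddb26c
  after D3: wrote 3B at 0x02 = b26c5b
query mem[0x12]=0xa7, mem[0x16]=0x6c, mem[0x0c]=0xb2

MEM[0x12,0x16,0x0c] = a7 6c b2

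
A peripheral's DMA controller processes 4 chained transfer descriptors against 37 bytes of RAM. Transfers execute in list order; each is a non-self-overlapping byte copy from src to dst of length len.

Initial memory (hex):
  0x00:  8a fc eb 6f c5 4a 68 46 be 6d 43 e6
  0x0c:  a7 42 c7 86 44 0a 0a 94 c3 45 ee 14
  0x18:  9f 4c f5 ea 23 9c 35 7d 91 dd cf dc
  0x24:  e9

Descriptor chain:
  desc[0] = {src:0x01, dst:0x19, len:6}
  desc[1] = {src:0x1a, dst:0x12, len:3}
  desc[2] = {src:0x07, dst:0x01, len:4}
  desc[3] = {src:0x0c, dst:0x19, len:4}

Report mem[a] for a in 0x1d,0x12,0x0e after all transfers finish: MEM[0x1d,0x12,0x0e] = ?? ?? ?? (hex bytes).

MEM[0x1d,0x12,0x0e] = 4a eb c7

  after D0: wrote 6B at 0x19 = fceb6fc54a68
  after D1: wrote 3B at 0x12 = eb6fc5
  after D2: wrote 4B at 0x01 = 46be6d43
  after D3: wrote 4B at 0x19 = a742c786
query mem[0x1d]=0x4a, mem[0x12]=0xeb, mem[0x0e]=0xc7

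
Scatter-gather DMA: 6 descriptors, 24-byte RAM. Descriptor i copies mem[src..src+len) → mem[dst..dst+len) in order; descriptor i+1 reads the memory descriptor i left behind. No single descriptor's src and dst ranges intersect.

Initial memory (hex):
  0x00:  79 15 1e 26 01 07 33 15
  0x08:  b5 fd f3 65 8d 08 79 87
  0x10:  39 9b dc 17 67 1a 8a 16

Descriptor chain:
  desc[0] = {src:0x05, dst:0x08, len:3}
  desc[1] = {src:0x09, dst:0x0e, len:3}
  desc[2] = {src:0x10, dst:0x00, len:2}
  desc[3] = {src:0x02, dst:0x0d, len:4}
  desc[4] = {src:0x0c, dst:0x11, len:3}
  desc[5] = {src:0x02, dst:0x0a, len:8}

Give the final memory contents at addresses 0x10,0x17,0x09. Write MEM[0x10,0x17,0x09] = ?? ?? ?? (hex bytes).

MEM[0x10,0x17,0x09] = 07 16 33

[0] 0x05->0x08 len=3 : 07 33 15
[1] 0x09->0x0e len=3 : 33 15 65
[2] 0x10->0x00 len=2 : 65 9b
[3] 0x02->0x0d len=4 : 1e 26 01 07
[4] 0x0c->0x11 len=3 : 8d 1e 26
[5] 0x02->0x0a len=8 : 1e 26 01 07 33 15 07 33
query mem[0x10]=0x07, mem[0x17]=0x16, mem[0x09]=0x33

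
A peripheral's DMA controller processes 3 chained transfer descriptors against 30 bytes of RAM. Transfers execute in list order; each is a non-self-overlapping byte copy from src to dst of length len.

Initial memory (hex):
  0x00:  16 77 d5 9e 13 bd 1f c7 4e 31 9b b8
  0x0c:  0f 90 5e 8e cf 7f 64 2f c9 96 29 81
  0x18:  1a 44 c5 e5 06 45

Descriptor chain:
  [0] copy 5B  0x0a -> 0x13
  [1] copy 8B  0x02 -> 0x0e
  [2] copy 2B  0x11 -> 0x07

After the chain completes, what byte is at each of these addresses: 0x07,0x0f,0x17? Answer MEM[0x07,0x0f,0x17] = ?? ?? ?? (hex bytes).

MEM[0x07,0x0f,0x17] = bd 9e 5e

[0] 0x0a->0x13 len=5 : 9b b8 0f 90 5e
[1] 0x02->0x0e len=8 : d5 9e 13 bd 1f c7 4e 31
[2] 0x11->0x07 len=2 : bd 1f
query mem[0x07]=0xbd, mem[0x0f]=0x9e, mem[0x17]=0x5e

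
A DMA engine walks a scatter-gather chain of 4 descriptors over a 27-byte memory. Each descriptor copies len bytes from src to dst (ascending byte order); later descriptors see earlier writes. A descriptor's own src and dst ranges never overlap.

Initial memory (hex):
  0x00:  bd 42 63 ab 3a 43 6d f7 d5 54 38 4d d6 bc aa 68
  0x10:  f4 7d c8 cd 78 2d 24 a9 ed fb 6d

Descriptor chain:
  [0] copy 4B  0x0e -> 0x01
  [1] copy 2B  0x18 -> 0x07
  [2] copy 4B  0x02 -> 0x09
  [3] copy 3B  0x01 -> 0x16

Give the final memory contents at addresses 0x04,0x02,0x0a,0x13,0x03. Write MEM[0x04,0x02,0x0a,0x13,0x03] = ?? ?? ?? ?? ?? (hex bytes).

MEM[0x04,0x02,0x0a,0x13,0x03] = 7d 68 f4 cd f4

#0 dst[0x01+4] := {0xaa,0x68,0xf4,0x7d}
#1 dst[0x07+2] := {0xed,0xfb}
#2 dst[0x09+4] := {0x68,0xf4,0x7d,0x43}
#3 dst[0x16+3] := {0xaa,0x68,0xf4}
query mem[0x04]=0x7d, mem[0x02]=0x68, mem[0x0a]=0xf4, mem[0x13]=0xcd, mem[0x03]=0xf4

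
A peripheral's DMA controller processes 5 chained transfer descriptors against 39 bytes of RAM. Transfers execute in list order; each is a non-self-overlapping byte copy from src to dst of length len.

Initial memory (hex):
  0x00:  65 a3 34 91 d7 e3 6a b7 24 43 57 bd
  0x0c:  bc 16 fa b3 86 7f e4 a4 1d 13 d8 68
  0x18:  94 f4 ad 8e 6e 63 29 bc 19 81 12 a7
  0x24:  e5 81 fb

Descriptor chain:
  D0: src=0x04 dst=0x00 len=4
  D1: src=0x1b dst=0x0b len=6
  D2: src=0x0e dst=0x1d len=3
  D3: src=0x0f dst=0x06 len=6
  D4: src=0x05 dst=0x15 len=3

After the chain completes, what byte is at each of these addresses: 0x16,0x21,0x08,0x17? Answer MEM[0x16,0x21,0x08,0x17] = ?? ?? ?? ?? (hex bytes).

[0] 0x04->0x00 len=4 : d7 e3 6a b7
[1] 0x1b->0x0b len=6 : 8e 6e 63 29 bc 19
[2] 0x0e->0x1d len=3 : 29 bc 19
[3] 0x0f->0x06 len=6 : bc 19 7f e4 a4 1d
[4] 0x05->0x15 len=3 : e3 bc 19
query mem[0x16]=0xbc, mem[0x21]=0x81, mem[0x08]=0x7f, mem[0x17]=0x19

MEM[0x16,0x21,0x08,0x17] = bc 81 7f 19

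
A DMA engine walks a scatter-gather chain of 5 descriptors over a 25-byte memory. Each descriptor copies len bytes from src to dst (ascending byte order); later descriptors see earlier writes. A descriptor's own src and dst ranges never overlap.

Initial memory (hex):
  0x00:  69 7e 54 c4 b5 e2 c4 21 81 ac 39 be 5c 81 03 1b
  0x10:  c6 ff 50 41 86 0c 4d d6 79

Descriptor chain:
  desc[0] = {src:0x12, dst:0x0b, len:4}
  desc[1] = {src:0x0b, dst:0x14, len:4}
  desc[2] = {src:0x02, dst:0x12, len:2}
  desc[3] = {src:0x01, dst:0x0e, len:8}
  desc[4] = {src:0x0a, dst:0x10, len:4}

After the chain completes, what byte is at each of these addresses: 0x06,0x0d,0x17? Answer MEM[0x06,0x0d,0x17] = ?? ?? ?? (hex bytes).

D0: mem[0x0b..0x0e] <- [50 41 86 0c]
D1: mem[0x14..0x17] <- [50 41 86 0c]
D2: mem[0x12..0x13] <- [54 c4]
D3: mem[0x0e..0x15] <- [7e 54 c4 b5 e2 c4 21 81]
D4: mem[0x10..0x13] <- [39 50 41 86]
query mem[0x06]=0xc4, mem[0x0d]=0x86, mem[0x17]=0x0c

MEM[0x06,0x0d,0x17] = c4 86 0c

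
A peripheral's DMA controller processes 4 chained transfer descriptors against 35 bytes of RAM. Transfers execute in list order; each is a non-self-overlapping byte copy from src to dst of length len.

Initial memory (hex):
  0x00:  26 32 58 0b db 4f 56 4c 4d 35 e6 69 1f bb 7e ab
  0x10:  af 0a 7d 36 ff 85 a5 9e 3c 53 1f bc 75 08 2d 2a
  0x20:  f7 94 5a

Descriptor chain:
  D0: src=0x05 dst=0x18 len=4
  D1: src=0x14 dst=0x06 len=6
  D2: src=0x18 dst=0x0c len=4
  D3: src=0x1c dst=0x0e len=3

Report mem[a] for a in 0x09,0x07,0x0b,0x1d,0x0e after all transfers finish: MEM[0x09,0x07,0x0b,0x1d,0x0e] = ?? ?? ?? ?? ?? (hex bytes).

MEM[0x09,0x07,0x0b,0x1d,0x0e] = 9e 85 56 08 75

[0] 0x05->0x18 len=4 : 4f 56 4c 4d
[1] 0x14->0x06 len=6 : ff 85 a5 9e 4f 56
[2] 0x18->0x0c len=4 : 4f 56 4c 4d
[3] 0x1c->0x0e len=3 : 75 08 2d
query mem[0x09]=0x9e, mem[0x07]=0x85, mem[0x0b]=0x56, mem[0x1d]=0x08, mem[0x0e]=0x75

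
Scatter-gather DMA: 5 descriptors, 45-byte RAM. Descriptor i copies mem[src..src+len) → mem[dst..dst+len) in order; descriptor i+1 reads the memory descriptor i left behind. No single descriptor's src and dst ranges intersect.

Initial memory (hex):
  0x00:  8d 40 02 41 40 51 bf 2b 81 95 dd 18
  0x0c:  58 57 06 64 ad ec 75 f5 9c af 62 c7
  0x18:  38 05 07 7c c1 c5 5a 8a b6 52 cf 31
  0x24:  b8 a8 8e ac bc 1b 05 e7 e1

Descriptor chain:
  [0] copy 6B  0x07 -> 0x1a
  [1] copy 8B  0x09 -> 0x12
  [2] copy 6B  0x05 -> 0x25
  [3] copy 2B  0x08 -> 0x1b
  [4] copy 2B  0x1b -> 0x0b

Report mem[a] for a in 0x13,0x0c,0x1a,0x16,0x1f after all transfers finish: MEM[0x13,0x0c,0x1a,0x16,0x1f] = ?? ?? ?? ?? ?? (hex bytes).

MEM[0x13,0x0c,0x1a,0x16,0x1f] = dd 95 2b 57 58

D0: mem[0x1a..0x1f] <- [2b 81 95 dd 18 58]
D1: mem[0x12..0x19] <- [95 dd 18 58 57 06 64 ad]
D2: mem[0x25..0x2a] <- [51 bf 2b 81 95 dd]
D3: mem[0x1b..0x1c] <- [81 95]
D4: mem[0x0b..0x0c] <- [81 95]
query mem[0x13]=0xdd, mem[0x0c]=0x95, mem[0x1a]=0x2b, mem[0x16]=0x57, mem[0x1f]=0x58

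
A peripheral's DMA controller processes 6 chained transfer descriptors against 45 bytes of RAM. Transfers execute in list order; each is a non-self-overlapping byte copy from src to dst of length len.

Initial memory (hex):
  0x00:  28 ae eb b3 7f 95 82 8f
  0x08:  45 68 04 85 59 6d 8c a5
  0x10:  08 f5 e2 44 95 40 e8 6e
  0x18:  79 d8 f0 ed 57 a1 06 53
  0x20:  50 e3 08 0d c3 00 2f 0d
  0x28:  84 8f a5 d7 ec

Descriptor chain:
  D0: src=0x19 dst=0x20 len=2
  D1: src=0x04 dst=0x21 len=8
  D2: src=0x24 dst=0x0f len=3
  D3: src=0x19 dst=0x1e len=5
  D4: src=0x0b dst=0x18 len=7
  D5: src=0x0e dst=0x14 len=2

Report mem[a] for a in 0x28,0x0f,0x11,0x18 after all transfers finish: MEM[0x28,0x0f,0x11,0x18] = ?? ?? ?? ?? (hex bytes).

MEM[0x28,0x0f,0x11,0x18] = 85 8f 68 85

#0 dst[0x20+2] := {0xd8,0xf0}
#1 dst[0x21+8] := {0x7f,0x95,0x82,0x8f,0x45,0x68,0x04,0x85}
#2 dst[0x0f+3] := {0x8f,0x45,0x68}
#3 dst[0x1e+5] := {0xd8,0xf0,0xed,0x57,0xa1}
#4 dst[0x18+7] := {0x85,0x59,0x6d,0x8c,0x8f,0x45,0x68}
#5 dst[0x14+2] := {0x8c,0x8f}
query mem[0x28]=0x85, mem[0x0f]=0x8f, mem[0x11]=0x68, mem[0x18]=0x85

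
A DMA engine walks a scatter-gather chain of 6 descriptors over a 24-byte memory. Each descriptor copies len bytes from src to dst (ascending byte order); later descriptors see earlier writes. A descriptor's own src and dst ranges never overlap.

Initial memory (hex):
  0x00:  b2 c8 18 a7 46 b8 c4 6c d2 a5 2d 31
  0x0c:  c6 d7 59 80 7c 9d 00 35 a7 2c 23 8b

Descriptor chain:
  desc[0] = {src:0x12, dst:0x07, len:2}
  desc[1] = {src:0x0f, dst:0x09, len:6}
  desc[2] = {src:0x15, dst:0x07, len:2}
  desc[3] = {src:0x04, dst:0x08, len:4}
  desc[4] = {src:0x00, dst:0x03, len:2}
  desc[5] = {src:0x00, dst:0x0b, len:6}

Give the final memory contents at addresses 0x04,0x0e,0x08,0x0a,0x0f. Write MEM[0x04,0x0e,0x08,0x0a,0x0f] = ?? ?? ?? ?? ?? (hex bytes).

MEM[0x04,0x0e,0x08,0x0a,0x0f] = c8 b2 46 c4 c8

  after D0: wrote 2B at 0x07 = 0035
  after D1: wrote 6B at 0x09 = 807c9d0035a7
  after D2: wrote 2B at 0x07 = 2c23
  after D3: wrote 4B at 0x08 = 46b8c42c
  after D4: wrote 2B at 0x03 = b2c8
  after D5: wrote 6B at 0x0b = b2c818b2c8b8
query mem[0x04]=0xc8, mem[0x0e]=0xb2, mem[0x08]=0x46, mem[0x0a]=0xc4, mem[0x0f]=0xc8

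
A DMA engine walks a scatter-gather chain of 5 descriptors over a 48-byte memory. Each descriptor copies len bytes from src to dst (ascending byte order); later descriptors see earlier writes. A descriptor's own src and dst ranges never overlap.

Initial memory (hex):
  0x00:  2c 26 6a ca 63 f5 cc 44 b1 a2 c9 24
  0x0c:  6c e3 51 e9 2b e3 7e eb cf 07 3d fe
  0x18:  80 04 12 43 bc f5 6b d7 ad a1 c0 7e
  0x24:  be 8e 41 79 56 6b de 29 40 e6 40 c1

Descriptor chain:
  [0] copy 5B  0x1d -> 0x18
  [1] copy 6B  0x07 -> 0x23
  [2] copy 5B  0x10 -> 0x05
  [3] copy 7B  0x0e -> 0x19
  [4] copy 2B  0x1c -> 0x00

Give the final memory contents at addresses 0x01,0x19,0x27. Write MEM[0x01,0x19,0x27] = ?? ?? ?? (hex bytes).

MEM[0x01,0x19,0x27] = 7e 51 24

#0 dst[0x18+5] := {0xf5,0x6b,0xd7,0xad,0xa1}
#1 dst[0x23+6] := {0x44,0xb1,0xa2,0xc9,0x24,0x6c}
#2 dst[0x05+5] := {0x2b,0xe3,0x7e,0xeb,0xcf}
#3 dst[0x19+7] := {0x51,0xe9,0x2b,0xe3,0x7e,0xeb,0xcf}
#4 dst[0x00+2] := {0xe3,0x7e}
query mem[0x01]=0x7e, mem[0x19]=0x51, mem[0x27]=0x24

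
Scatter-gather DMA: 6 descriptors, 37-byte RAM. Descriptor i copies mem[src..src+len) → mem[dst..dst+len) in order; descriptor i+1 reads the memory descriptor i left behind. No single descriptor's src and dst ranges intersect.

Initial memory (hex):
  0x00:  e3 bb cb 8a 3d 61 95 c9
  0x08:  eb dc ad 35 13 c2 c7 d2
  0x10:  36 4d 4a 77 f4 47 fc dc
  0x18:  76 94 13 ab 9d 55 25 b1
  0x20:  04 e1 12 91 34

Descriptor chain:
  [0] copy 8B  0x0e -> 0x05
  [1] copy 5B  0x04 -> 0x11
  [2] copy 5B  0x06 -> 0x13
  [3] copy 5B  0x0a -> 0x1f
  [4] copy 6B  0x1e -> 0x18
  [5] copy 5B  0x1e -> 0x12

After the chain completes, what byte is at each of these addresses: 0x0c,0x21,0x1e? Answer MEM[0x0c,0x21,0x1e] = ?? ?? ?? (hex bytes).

D0: mem[0x05..0x0c] <- [c7 d2 36 4d 4a 77 f4 47]
D1: mem[0x11..0x15] <- [3d c7 d2 36 4d]
D2: mem[0x13..0x17] <- [d2 36 4d 4a 77]
D3: mem[0x1f..0x23] <- [77 f4 47 c2 c7]
D4: mem[0x18..0x1d] <- [25 77 f4 47 c2 c7]
D5: mem[0x12..0x16] <- [25 77 f4 47 c2]
query mem[0x0c]=0x47, mem[0x21]=0x47, mem[0x1e]=0x25

MEM[0x0c,0x21,0x1e] = 47 47 25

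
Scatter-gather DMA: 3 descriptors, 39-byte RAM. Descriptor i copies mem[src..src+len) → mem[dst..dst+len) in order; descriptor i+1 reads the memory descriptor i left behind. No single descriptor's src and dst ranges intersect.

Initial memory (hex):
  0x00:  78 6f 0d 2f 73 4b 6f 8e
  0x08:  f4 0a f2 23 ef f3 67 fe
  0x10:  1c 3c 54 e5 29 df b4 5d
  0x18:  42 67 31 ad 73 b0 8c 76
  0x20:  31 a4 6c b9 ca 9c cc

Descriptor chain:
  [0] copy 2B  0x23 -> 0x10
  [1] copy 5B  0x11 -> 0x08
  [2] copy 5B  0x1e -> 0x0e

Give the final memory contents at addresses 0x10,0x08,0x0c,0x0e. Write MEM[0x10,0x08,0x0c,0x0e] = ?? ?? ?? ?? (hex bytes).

MEM[0x10,0x08,0x0c,0x0e] = 31 ca df 8c

[0] 0x23->0x10 len=2 : b9 ca
[1] 0x11->0x08 len=5 : ca 54 e5 29 df
[2] 0x1e->0x0e len=5 : 8c 76 31 a4 6c
query mem[0x10]=0x31, mem[0x08]=0xca, mem[0x0c]=0xdf, mem[0x0e]=0x8c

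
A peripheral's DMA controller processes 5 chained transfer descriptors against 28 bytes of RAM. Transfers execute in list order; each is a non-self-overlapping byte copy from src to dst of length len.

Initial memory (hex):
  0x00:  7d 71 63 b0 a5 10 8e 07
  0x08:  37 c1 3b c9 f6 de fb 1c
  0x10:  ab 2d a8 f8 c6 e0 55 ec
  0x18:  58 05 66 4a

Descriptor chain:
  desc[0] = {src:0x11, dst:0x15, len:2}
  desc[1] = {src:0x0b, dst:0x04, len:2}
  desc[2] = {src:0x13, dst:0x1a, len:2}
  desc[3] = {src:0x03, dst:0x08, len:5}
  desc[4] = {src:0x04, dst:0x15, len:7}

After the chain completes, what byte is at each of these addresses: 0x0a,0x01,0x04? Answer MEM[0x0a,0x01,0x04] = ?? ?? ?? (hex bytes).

MEM[0x0a,0x01,0x04] = f6 71 c9

[0] 0x11->0x15 len=2 : 2d a8
[1] 0x0b->0x04 len=2 : c9 f6
[2] 0x13->0x1a len=2 : f8 c6
[3] 0x03->0x08 len=5 : b0 c9 f6 8e 07
[4] 0x04->0x15 len=7 : c9 f6 8e 07 b0 c9 f6
query mem[0x0a]=0xf6, mem[0x01]=0x71, mem[0x04]=0xc9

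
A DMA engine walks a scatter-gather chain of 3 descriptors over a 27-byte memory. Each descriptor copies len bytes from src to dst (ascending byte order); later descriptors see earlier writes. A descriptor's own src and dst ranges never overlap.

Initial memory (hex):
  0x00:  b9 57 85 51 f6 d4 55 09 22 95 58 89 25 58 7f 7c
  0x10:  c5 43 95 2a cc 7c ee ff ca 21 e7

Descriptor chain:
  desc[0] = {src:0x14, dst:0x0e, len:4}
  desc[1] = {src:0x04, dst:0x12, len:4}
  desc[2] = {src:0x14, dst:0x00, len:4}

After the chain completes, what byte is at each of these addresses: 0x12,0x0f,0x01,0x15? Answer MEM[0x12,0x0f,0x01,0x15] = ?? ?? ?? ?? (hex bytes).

  after D0: wrote 4B at 0x0e = cc7ceeff
  after D1: wrote 4B at 0x12 = f6d45509
  after D2: wrote 4B at 0x00 = 5509eeff
query mem[0x12]=0xf6, mem[0x0f]=0x7c, mem[0x01]=0x09, mem[0x15]=0x09

MEM[0x12,0x0f,0x01,0x15] = f6 7c 09 09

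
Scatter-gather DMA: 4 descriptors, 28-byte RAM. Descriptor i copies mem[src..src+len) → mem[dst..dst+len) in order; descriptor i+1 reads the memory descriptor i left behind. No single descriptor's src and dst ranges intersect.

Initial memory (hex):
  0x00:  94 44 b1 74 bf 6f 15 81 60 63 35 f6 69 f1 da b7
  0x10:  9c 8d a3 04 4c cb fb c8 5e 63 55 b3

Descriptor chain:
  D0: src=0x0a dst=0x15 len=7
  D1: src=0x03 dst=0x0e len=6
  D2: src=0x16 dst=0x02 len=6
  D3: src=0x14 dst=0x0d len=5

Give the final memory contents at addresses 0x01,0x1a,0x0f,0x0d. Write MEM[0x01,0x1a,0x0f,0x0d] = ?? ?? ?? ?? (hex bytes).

MEM[0x01,0x1a,0x0f,0x0d] = 44 b7 f6 4c

D0: mem[0x15..0x1b] <- [35 f6 69 f1 da b7 9c]
D1: mem[0x0e..0x13] <- [74 bf 6f 15 81 60]
D2: mem[0x02..0x07] <- [f6 69 f1 da b7 9c]
D3: mem[0x0d..0x11] <- [4c 35 f6 69 f1]
query mem[0x01]=0x44, mem[0x1a]=0xb7, mem[0x0f]=0xf6, mem[0x0d]=0x4c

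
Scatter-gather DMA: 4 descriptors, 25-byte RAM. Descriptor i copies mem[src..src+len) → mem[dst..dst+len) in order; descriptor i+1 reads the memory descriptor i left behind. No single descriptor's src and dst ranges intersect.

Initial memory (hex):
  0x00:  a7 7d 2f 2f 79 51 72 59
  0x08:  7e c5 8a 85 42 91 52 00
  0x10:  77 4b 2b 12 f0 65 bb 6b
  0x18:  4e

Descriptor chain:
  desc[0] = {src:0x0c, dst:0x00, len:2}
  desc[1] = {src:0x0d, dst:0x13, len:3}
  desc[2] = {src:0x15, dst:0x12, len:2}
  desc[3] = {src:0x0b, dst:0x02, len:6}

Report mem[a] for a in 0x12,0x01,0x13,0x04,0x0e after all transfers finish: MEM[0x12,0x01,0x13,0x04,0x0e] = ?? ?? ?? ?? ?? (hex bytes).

  after D0: wrote 2B at 0x00 = 4291
  after D1: wrote 3B at 0x13 = 915200
  after D2: wrote 2B at 0x12 = 00bb
  after D3: wrote 6B at 0x02 = 854291520077
query mem[0x12]=0x00, mem[0x01]=0x91, mem[0x13]=0xbb, mem[0x04]=0x91, mem[0x0e]=0x52

MEM[0x12,0x01,0x13,0x04,0x0e] = 00 91 bb 91 52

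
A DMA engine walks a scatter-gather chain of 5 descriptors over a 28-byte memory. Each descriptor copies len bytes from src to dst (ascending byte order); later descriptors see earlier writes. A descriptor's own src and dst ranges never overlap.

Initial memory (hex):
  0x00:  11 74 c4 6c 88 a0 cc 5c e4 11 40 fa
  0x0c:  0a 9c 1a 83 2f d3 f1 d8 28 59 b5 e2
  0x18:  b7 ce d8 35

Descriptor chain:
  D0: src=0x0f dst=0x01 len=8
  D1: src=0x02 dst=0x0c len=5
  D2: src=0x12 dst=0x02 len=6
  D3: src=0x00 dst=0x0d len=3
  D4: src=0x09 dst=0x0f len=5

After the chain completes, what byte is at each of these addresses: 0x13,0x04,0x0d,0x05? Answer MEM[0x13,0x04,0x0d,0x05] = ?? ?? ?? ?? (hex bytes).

[0] 0x0f->0x01 len=8 : 83 2f d3 f1 d8 28 59 b5
[1] 0x02->0x0c len=5 : 2f d3 f1 d8 28
[2] 0x12->0x02 len=6 : f1 d8 28 59 b5 e2
[3] 0x00->0x0d len=3 : 11 83 f1
[4] 0x09->0x0f len=5 : 11 40 fa 2f 11
query mem[0x13]=0x11, mem[0x04]=0x28, mem[0x0d]=0x11, mem[0x05]=0x59

MEM[0x13,0x04,0x0d,0x05] = 11 28 11 59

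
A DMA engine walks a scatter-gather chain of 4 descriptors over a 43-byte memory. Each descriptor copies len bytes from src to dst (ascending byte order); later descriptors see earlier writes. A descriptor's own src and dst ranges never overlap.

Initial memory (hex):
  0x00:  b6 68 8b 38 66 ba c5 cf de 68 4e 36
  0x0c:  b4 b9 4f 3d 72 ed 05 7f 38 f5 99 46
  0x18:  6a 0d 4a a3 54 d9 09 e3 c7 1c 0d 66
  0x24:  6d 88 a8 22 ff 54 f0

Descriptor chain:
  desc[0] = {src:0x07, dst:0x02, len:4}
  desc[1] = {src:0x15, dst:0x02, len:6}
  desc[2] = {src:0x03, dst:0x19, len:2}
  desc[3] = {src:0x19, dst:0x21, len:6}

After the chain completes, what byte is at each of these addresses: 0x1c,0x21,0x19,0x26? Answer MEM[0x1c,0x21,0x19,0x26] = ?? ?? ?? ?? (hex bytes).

D0: mem[0x02..0x05] <- [cf de 68 4e]
D1: mem[0x02..0x07] <- [f5 99 46 6a 0d 4a]
D2: mem[0x19..0x1a] <- [99 46]
D3: mem[0x21..0x26] <- [99 46 a3 54 d9 09]
query mem[0x1c]=0x54, mem[0x21]=0x99, mem[0x19]=0x99, mem[0x26]=0x09

MEM[0x1c,0x21,0x19,0x26] = 54 99 99 09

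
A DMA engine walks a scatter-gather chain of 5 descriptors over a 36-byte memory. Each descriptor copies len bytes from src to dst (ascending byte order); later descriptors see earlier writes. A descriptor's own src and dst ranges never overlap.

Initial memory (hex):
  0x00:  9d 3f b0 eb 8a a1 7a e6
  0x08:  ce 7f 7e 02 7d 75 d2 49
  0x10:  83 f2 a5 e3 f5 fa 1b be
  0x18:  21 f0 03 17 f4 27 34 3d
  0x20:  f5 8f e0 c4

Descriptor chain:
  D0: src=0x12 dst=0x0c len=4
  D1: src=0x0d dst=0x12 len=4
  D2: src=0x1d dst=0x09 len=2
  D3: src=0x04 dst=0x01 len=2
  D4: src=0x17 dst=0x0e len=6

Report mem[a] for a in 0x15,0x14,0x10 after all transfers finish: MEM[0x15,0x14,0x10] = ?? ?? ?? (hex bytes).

MEM[0x15,0x14,0x10] = 83 fa f0

D0: mem[0x0c..0x0f] <- [a5 e3 f5 fa]
D1: mem[0x12..0x15] <- [e3 f5 fa 83]
D2: mem[0x09..0x0a] <- [27 34]
D3: mem[0x01..0x02] <- [8a a1]
D4: mem[0x0e..0x13] <- [be 21 f0 03 17 f4]
query mem[0x15]=0x83, mem[0x14]=0xfa, mem[0x10]=0xf0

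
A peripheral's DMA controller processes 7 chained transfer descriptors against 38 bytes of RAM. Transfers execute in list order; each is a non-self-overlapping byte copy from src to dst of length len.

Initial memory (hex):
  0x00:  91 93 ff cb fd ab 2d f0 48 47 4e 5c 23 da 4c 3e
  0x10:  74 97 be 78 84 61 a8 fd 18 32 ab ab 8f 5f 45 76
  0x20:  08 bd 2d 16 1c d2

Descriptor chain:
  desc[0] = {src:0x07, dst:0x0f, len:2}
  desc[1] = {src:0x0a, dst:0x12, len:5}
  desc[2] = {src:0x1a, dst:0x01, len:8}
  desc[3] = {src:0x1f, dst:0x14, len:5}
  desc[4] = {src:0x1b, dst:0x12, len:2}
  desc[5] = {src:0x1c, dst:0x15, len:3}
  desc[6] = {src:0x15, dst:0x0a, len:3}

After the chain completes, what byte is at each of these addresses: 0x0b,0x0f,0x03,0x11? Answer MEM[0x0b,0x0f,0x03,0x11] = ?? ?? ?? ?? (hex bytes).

D0: mem[0x0f..0x10] <- [f0 48]
D1: mem[0x12..0x16] <- [4e 5c 23 da 4c]
D2: mem[0x01..0x08] <- [ab ab 8f 5f 45 76 08 bd]
D3: mem[0x14..0x18] <- [76 08 bd 2d 16]
D4: mem[0x12..0x13] <- [ab 8f]
D5: mem[0x15..0x17] <- [8f 5f 45]
D6: mem[0x0a..0x0c] <- [8f 5f 45]
query mem[0x0b]=0x5f, mem[0x0f]=0xf0, mem[0x03]=0x8f, mem[0x11]=0x97

MEM[0x0b,0x0f,0x03,0x11] = 5f f0 8f 97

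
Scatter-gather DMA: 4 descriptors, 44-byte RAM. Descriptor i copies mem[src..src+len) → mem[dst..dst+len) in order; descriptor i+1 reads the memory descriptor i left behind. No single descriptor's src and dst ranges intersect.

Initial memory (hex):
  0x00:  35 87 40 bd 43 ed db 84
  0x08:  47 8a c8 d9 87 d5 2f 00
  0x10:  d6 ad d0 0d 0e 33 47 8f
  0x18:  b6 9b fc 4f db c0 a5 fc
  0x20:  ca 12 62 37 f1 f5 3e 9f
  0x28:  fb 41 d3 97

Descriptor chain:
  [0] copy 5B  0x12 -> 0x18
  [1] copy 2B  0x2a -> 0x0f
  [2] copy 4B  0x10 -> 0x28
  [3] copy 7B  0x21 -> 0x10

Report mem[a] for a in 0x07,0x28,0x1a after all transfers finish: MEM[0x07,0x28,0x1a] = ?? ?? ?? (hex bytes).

  after D0: wrote 5B at 0x18 = d00d0e3347
  after D1: wrote 2B at 0x0f = d397
  after D2: wrote 4B at 0x28 = 97add00d
  after D3: wrote 7B at 0x10 = 126237f1f53e9f
query mem[0x07]=0x84, mem[0x28]=0x97, mem[0x1a]=0x0e

MEM[0x07,0x28,0x1a] = 84 97 0e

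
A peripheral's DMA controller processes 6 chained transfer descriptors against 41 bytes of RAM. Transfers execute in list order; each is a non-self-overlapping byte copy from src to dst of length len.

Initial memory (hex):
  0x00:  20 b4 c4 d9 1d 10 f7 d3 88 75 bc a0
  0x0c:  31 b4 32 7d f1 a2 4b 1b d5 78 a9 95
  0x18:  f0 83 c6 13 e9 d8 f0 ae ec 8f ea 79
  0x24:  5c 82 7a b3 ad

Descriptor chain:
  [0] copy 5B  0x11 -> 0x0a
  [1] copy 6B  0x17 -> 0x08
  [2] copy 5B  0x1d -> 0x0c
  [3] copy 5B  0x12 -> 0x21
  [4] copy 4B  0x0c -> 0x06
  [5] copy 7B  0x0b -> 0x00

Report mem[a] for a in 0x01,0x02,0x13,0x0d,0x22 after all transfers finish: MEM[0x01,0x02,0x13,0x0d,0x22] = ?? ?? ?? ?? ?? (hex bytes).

MEM[0x01,0x02,0x13,0x0d,0x22] = d8 f0 1b f0 1b

D0: mem[0x0a..0x0e] <- [a2 4b 1b d5 78]
D1: mem[0x08..0x0d] <- [95 f0 83 c6 13 e9]
D2: mem[0x0c..0x10] <- [d8 f0 ae ec 8f]
D3: mem[0x21..0x25] <- [4b 1b d5 78 a9]
D4: mem[0x06..0x09] <- [d8 f0 ae ec]
D5: mem[0x00..0x06] <- [c6 d8 f0 ae ec 8f a2]
query mem[0x01]=0xd8, mem[0x02]=0xf0, mem[0x13]=0x1b, mem[0x0d]=0xf0, mem[0x22]=0x1b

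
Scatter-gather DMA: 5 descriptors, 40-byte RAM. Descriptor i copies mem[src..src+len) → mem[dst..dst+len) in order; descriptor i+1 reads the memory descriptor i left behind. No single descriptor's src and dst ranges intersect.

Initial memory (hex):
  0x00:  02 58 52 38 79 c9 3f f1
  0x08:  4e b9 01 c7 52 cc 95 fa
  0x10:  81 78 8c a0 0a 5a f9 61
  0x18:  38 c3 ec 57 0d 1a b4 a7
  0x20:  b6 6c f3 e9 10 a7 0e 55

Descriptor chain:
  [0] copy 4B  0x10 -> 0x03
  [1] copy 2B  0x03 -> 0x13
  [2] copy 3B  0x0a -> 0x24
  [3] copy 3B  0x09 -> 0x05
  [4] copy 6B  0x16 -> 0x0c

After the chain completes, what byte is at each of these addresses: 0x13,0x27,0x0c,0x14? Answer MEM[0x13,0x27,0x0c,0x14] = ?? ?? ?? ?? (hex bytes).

MEM[0x13,0x27,0x0c,0x14] = 81 55 f9 78

[0] 0x10->0x03 len=4 : 81 78 8c a0
[1] 0x03->0x13 len=2 : 81 78
[2] 0x0a->0x24 len=3 : 01 c7 52
[3] 0x09->0x05 len=3 : b9 01 c7
[4] 0x16->0x0c len=6 : f9 61 38 c3 ec 57
query mem[0x13]=0x81, mem[0x27]=0x55, mem[0x0c]=0xf9, mem[0x14]=0x78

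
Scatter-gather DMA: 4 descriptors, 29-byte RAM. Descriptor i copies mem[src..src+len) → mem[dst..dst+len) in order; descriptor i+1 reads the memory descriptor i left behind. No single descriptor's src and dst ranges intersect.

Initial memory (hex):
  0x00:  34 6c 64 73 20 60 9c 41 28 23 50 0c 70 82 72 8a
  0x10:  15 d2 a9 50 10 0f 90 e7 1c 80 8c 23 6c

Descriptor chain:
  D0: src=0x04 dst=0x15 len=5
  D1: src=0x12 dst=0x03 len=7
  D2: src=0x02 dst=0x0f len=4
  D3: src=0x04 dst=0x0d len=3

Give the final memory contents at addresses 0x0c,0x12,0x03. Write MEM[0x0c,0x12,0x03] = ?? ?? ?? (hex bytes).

[0] 0x04->0x15 len=5 : 20 60 9c 41 28
[1] 0x12->0x03 len=7 : a9 50 10 20 60 9c 41
[2] 0x02->0x0f len=4 : 64 a9 50 10
[3] 0x04->0x0d len=3 : 50 10 20
query mem[0x0c]=0x70, mem[0x12]=0x10, mem[0x03]=0xa9

MEM[0x0c,0x12,0x03] = 70 10 a9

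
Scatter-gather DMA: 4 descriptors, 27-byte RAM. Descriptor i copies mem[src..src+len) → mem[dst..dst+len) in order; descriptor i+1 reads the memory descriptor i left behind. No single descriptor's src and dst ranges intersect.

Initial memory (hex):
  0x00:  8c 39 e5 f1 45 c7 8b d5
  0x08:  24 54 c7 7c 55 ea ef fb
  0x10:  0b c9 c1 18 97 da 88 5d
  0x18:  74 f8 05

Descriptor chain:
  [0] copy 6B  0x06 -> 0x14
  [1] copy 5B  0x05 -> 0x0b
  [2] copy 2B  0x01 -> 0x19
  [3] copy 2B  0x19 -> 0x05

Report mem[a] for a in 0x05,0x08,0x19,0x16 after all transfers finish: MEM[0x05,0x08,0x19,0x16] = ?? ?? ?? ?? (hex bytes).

MEM[0x05,0x08,0x19,0x16] = 39 24 39 24

#0 dst[0x14+6] := {0x8b,0xd5,0x24,0x54,0xc7,0x7c}
#1 dst[0x0b+5] := {0xc7,0x8b,0xd5,0x24,0x54}
#2 dst[0x19+2] := {0x39,0xe5}
#3 dst[0x05+2] := {0x39,0xe5}
query mem[0x05]=0x39, mem[0x08]=0x24, mem[0x19]=0x39, mem[0x16]=0x24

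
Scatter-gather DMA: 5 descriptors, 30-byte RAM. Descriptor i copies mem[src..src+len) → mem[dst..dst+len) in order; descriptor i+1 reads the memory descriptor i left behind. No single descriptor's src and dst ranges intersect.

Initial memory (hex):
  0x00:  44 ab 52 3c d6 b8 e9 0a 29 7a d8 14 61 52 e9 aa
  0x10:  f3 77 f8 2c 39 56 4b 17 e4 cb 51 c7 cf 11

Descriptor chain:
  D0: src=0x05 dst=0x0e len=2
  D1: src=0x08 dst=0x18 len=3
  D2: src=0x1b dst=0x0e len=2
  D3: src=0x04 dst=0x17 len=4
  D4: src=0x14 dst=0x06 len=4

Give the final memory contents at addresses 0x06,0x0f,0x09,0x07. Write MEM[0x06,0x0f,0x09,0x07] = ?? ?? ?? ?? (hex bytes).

MEM[0x06,0x0f,0x09,0x07] = 39 cf d6 56

  after D0: wrote 2B at 0x0e = b8e9
  after D1: wrote 3B at 0x18 = 297ad8
  after D2: wrote 2B at 0x0e = c7cf
  after D3: wrote 4B at 0x17 = d6b8e90a
  after D4: wrote 4B at 0x06 = 39564bd6
query mem[0x06]=0x39, mem[0x0f]=0xcf, mem[0x09]=0xd6, mem[0x07]=0x56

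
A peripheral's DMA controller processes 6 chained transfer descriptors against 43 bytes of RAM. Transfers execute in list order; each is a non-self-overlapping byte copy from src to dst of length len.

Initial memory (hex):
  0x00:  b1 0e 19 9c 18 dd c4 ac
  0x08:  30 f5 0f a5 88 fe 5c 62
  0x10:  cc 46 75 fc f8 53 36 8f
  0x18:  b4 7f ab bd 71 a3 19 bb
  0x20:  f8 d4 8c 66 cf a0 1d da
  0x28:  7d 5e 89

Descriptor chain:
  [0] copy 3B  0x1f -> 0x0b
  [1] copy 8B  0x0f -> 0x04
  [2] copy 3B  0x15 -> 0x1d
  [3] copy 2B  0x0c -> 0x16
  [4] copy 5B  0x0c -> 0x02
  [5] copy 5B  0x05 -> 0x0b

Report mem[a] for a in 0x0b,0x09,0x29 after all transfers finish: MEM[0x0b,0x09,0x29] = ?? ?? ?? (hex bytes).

MEM[0x0b,0x09,0x29] = 62 f8 5e

  after D0: wrote 3B at 0x0b = bbf8d4
  after D1: wrote 8B at 0x04 = 62cc4675fcf85336
  after D2: wrote 3B at 0x1d = 53368f
  after D3: wrote 2B at 0x16 = f8d4
  after D4: wrote 5B at 0x02 = f8d45c62cc
  after D5: wrote 5B at 0x0b = 62cc75fcf8
query mem[0x0b]=0x62, mem[0x09]=0xf8, mem[0x29]=0x5e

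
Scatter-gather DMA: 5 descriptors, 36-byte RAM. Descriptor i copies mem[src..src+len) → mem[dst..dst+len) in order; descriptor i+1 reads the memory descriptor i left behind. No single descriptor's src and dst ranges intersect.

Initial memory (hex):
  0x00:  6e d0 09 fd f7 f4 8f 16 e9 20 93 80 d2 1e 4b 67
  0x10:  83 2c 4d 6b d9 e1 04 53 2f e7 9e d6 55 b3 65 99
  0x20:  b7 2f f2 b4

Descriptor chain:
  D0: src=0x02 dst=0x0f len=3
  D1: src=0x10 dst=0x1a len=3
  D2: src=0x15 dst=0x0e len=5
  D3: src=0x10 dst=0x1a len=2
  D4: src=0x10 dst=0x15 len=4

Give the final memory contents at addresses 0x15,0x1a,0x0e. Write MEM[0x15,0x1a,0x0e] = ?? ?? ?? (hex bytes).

MEM[0x15,0x1a,0x0e] = 53 53 e1

  after D0: wrote 3B at 0x0f = 09fdf7
  after D1: wrote 3B at 0x1a = fdf74d
  after D2: wrote 5B at 0x0e = e104532fe7
  after D3: wrote 2B at 0x1a = 532f
  after D4: wrote 4B at 0x15 = 532fe76b
query mem[0x15]=0x53, mem[0x1a]=0x53, mem[0x0e]=0xe1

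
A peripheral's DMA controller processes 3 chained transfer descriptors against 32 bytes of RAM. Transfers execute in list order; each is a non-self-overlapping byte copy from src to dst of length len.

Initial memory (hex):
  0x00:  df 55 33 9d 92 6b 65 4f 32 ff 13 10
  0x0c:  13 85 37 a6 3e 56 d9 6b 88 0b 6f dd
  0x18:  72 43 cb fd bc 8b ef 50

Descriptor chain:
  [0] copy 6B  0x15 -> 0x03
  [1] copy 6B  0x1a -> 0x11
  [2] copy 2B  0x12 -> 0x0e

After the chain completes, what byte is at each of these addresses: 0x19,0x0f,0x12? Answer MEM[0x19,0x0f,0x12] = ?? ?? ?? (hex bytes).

MEM[0x19,0x0f,0x12] = 43 bc fd

D0: mem[0x03..0x08] <- [0b 6f dd 72 43 cb]
D1: mem[0x11..0x16] <- [cb fd bc 8b ef 50]
D2: mem[0x0e..0x0f] <- [fd bc]
query mem[0x19]=0x43, mem[0x0f]=0xbc, mem[0x12]=0xfd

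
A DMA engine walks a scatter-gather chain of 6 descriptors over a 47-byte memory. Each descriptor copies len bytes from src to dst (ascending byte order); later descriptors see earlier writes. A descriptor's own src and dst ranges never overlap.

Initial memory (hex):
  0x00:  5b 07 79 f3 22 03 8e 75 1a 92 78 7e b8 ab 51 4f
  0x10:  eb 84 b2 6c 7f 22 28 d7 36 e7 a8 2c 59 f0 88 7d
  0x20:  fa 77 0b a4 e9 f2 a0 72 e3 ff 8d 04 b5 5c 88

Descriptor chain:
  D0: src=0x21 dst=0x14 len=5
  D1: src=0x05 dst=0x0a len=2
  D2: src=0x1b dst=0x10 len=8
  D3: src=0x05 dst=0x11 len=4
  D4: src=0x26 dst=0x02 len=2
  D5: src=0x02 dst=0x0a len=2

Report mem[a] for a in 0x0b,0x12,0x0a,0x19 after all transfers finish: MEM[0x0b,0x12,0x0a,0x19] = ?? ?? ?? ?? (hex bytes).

MEM[0x0b,0x12,0x0a,0x19] = 72 8e a0 e7

D0: mem[0x14..0x18] <- [77 0b a4 e9 f2]
D1: mem[0x0a..0x0b] <- [03 8e]
D2: mem[0x10..0x17] <- [2c 59 f0 88 7d fa 77 0b]
D3: mem[0x11..0x14] <- [03 8e 75 1a]
D4: mem[0x02..0x03] <- [a0 72]
D5: mem[0x0a..0x0b] <- [a0 72]
query mem[0x0b]=0x72, mem[0x12]=0x8e, mem[0x0a]=0xa0, mem[0x19]=0xe7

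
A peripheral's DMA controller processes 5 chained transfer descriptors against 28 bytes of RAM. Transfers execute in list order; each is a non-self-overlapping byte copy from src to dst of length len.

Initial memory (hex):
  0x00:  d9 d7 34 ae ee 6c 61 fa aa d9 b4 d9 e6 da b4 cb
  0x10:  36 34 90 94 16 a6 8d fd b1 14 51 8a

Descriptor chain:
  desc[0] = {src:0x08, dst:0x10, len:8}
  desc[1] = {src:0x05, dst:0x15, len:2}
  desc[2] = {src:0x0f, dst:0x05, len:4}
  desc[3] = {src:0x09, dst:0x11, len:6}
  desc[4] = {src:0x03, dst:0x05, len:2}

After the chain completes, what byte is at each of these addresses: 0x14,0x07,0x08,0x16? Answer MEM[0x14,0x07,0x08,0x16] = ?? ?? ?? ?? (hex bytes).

  after D0: wrote 8B at 0x10 = aad9b4d9e6dab4cb
  after D1: wrote 2B at 0x15 = 6c61
  after D2: wrote 4B at 0x05 = cbaad9b4
  after D3: wrote 6B at 0x11 = d9b4d9e6dab4
  after D4: wrote 2B at 0x05 = aeee
query mem[0x14]=0xe6, mem[0x07]=0xd9, mem[0x08]=0xb4, mem[0x16]=0xb4

MEM[0x14,0x07,0x08,0x16] = e6 d9 b4 b4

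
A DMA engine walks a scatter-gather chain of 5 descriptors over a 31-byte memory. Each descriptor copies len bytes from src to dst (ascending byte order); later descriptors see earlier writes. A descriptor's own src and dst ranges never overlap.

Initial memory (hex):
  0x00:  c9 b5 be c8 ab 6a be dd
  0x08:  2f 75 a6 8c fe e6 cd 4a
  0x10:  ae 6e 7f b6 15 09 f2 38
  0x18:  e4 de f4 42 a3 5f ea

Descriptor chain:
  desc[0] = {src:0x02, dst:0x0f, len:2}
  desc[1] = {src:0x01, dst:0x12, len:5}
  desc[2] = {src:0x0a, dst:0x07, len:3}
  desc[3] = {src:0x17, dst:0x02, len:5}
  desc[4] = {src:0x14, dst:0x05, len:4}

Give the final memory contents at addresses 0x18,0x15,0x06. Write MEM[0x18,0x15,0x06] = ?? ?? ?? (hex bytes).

MEM[0x18,0x15,0x06] = e4 ab ab

D0: mem[0x0f..0x10] <- [be c8]
D1: mem[0x12..0x16] <- [b5 be c8 ab 6a]
D2: mem[0x07..0x09] <- [a6 8c fe]
D3: mem[0x02..0x06] <- [38 e4 de f4 42]
D4: mem[0x05..0x08] <- [c8 ab 6a 38]
query mem[0x18]=0xe4, mem[0x15]=0xab, mem[0x06]=0xab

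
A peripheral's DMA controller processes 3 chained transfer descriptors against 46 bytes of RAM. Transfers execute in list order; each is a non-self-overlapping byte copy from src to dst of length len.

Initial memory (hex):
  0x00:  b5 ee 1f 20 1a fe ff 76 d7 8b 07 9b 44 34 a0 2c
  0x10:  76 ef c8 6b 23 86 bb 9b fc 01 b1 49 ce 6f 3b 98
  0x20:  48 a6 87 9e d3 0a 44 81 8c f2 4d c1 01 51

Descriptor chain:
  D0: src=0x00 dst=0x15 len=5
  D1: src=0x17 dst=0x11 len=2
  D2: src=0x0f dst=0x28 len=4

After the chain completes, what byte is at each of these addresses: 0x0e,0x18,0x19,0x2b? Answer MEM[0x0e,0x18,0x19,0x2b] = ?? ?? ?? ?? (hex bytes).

MEM[0x0e,0x18,0x19,0x2b] = a0 20 1a 20

  after D0: wrote 5B at 0x15 = b5ee1f201a
  after D1: wrote 2B at 0x11 = 1f20
  after D2: wrote 4B at 0x28 = 2c761f20
query mem[0x0e]=0xa0, mem[0x18]=0x20, mem[0x19]=0x1a, mem[0x2b]=0x20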